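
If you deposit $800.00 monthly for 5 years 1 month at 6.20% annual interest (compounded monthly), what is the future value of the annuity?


Future value of an ordinary annuity: FV = PMT × ((1 + r)^n − 1) / r
Monthly rate r = 0.062/12 ≈ 0.00516667, n = 61
FV = $800.00 × ((1 + 0.062/12)^61 − 1) / (0.062/12)
FV = $800.00 × 71.492160
FV = $57,193.73

FV = PMT × ((1+r)^n - 1)/r = $57,193.73


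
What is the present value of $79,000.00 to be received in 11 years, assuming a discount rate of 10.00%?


Present value formula: PV = FV / (1 + r)^t
PV = $79,000.00 / (1 + 0.1)^11
PV = $79,000.00 / 2.853117
PV = $27,689.02

PV = FV / (1 + r)^t = $27,689.02


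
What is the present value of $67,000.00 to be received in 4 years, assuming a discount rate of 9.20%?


Present value formula: PV = FV / (1 + r)^t
PV = $67,000.00 / (1 + 0.092)^4
PV = $67,000.00 / 1.4219704
PV = $47,117.72

PV = FV / (1 + r)^t = $47,117.72


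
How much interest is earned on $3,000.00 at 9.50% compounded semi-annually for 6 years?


Compound interest earned = final amount − principal.
A = P(1 + r/n)^(nt) = $3,000.00 × (1 + 0.095/2)^(2 × 6) = $5,235.64
Interest = A − P = $5,235.64 − $3,000.00 = $2,235.64

Interest = A - P = $2,235.64


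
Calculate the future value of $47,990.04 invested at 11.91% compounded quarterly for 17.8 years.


Compound interest formula: A = P(1 + r/n)^(nt)
A = $47,990.04 × (1 + 0.1191/4)^(4 × 17.8)
Growth factor: (1 + 0.1191/4)^71.2 = 8.0770897
A = $47,990.04 × 8.0770897
A = $387,619.86

A = P(1 + r/n)^(nt) = $387,619.86


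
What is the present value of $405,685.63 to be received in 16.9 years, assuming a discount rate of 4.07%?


Present value formula: PV = FV / (1 + r)^t
PV = $405,685.63 / (1 + 0.0407)^16.9
PV = $405,685.63 / 1.9624648
PV = $206,722.50

PV = FV / (1 + r)^t = $206,722.50


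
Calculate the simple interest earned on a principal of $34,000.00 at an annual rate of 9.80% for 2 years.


Simple interest formula: I = P × r × t
I = $34,000.00 × 0.098 × 2
I = $6,664.00

I = P × r × t = $6,664.00


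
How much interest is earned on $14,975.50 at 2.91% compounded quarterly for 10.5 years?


Compound interest earned = final amount − principal.
A = P(1 + r/n)^(nt) = $14,975.50 × (1 + 0.0291/4)^(4 × 10.5) = $20,304.84
Interest = A − P = $20,304.84 − $14,975.50 = $5,329.34

Interest = A - P = $5,329.34


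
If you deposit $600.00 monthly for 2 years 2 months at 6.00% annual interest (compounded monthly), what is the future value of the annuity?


Future value of an ordinary annuity: FV = PMT × ((1 + r)^n − 1) / r
Monthly rate r = 0.06/12 = 0.005, n = 26
FV = $600.00 × ((1 + 0.06/12)^26 − 1) / (0.06/12)
FV = $600.00 × 27.691911
FV = $16,615.15

FV = PMT × ((1+r)^n - 1)/r = $16,615.15


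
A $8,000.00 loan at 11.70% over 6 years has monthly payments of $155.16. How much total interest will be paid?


Total paid over the life of the loan = PMT × n.
Total paid = $155.16 × 72 = $11,171.52
Total interest = total paid − principal = $11,171.52 − $8,000.00 = $3,171.52

Total interest = (PMT × n) - PV = $3,171.52


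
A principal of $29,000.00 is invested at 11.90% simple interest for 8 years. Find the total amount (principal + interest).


Total amount formula: A = P(1 + rt) = P + P·r·t
Interest: I = P × r × t = $29,000.00 × 0.119 × 8 = $27,608.00
A = P + I = $29,000.00 + $27,608.00 = $56,608.00

A = P + I = P(1 + rt) = $56,608.00


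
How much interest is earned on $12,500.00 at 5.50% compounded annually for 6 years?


Compound interest earned = final amount − principal.
A = P(1 + r/n)^(nt) = $12,500.00 × (1 + 0.055/1)^(1 × 6) = $17,235.54
Interest = A − P = $17,235.54 − $12,500.00 = $4,735.54

Interest = A - P = $4,735.54


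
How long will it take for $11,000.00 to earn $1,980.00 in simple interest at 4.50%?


Rearrange the simple interest formula for t:
I = P × r × t  ⇒  t = I / (P × r)
t = $1,980.00 / ($11,000.00 × 0.045)
t = 4

t = I/(P×r) = 4 years


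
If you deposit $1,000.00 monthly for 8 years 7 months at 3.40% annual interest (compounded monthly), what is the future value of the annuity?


Future value of an ordinary annuity: FV = PMT × ((1 + r)^n − 1) / r
Monthly rate r = 0.034/12 ≈ 0.00283333, n = 103
FV = $1,000.00 × ((1 + 0.034/12)^103 − 1) / (0.034/12)
FV = $1,000.00 × 119.409697
FV = $119,409.70

FV = PMT × ((1+r)^n - 1)/r = $119,409.70


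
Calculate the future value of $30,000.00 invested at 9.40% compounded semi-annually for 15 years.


Compound interest formula: A = P(1 + r/n)^(nt)
A = $30,000.00 × (1 + 0.094/2)^(2 × 15)
Growth factor: (1 + 0.094/2)^30 = 3.966436
A = $30,000.00 × 3.966436
A = $118,993.08

A = P(1 + r/n)^(nt) = $118,993.08


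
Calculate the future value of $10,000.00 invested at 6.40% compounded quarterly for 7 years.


Compound interest formula: A = P(1 + r/n)^(nt)
A = $10,000.00 × (1 + 0.064/4)^(4 × 7)
Growth factor: (1 + 0.064/4)^28 = 1.559638
A = $10,000.00 × 1.559638
A = $15,596.38

A = P(1 + r/n)^(nt) = $15,596.38


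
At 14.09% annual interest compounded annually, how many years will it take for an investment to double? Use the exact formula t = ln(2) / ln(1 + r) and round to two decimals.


Doubling condition: (1 + r)^t = 2
Take ln of both sides: t × ln(1 + r) = ln(2)
t = ln(2) / ln(1 + r)
t = 0.693147 / 0.131817
t = 5.26

t = ln(2) / ln(1 + r) = 5.26 years


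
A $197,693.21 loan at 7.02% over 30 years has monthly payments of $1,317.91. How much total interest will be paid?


Total paid over the life of the loan = PMT × n.
Total paid = $1,317.91 × 360 = $474,447.60
Total interest = total paid − principal = $474,447.60 − $197,693.21 = $276,754.39

Total interest = (PMT × n) - PV = $276,754.39


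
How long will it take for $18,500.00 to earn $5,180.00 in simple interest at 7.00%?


Rearrange the simple interest formula for t:
I = P × r × t  ⇒  t = I / (P × r)
t = $5,180.00 / ($18,500.00 × 0.07)
t = 4

t = I/(P×r) = 4 years


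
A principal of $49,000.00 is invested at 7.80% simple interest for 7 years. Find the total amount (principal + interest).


Total amount formula: A = P(1 + rt) = P + P·r·t
Interest: I = P × r × t = $49,000.00 × 0.078 × 7 = $26,754.00
A = P + I = $49,000.00 + $26,754.00 = $75,754.00

A = P + I = P(1 + rt) = $75,754.00


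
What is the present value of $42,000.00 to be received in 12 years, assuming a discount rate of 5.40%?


Present value formula: PV = FV / (1 + r)^t
PV = $42,000.00 / (1 + 0.054)^12
PV = $42,000.00 / 1.879695
PV = $22,344.05

PV = FV / (1 + r)^t = $22,344.05


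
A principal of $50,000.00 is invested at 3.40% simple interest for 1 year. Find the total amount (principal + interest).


Total amount formula: A = P(1 + rt) = P + P·r·t
Interest: I = P × r × t = $50,000.00 × 0.034 × 1 = $1,700.00
A = P + I = $50,000.00 + $1,700.00 = $51,700.00

A = P + I = P(1 + rt) = $51,700.00


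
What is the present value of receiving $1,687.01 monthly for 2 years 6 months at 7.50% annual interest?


Present value of an ordinary annuity: PV = PMT × (1 − (1 + r)^(−n)) / r
Monthly rate r = 0.075/12 = 0.00625, n = 30
PV = $1,687.01 × (1 − (1 + 0.075/12)^(−30)) / (0.075/12)
PV = $1,687.01 × 27.277919
PV = $46,018.12

PV = PMT × (1-(1+r)^(-n))/r = $46,018.12


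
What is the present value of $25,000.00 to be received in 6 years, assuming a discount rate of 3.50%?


Present value formula: PV = FV / (1 + r)^t
PV = $25,000.00 / (1 + 0.035)^6
PV = $25,000.00 / 1.229255
PV = $20,337.52

PV = FV / (1 + r)^t = $20,337.52


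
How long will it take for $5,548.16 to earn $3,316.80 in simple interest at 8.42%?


Rearrange the simple interest formula for t:
I = P × r × t  ⇒  t = I / (P × r)
t = $3,316.80 / ($5,548.16 × 0.0842)
t = 7.1

t = I/(P×r) = 7.1 years


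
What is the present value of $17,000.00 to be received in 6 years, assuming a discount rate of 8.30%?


Present value formula: PV = FV / (1 + r)^t
PV = $17,000.00 / (1 + 0.083)^6
PV = $17,000.00 / 1.613507
PV = $10,536.06

PV = FV / (1 + r)^t = $10,536.06


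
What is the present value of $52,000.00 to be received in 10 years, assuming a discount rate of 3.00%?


Present value formula: PV = FV / (1 + r)^t
PV = $52,000.00 / (1 + 0.03)^10
PV = $52,000.00 / 1.3439164
PV = $38,692.88

PV = FV / (1 + r)^t = $38,692.88


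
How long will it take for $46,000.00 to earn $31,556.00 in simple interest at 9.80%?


Rearrange the simple interest formula for t:
I = P × r × t  ⇒  t = I / (P × r)
t = $31,556.00 / ($46,000.00 × 0.098)
t = 7

t = I/(P×r) = 7 years


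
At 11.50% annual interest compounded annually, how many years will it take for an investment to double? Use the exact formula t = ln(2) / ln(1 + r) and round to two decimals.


Doubling condition: (1 + r)^t = 2
Take ln of both sides: t × ln(1 + r) = ln(2)
t = ln(2) / ln(1 + r)
t = 0.693147 / 0.108854
t = 6.37

t = ln(2) / ln(1 + r) = 6.37 years


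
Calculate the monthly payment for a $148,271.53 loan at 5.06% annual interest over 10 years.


Loan payment formula: PMT = PV × r / (1 − (1 + r)^(−n))
Monthly rate r = 0.0506/12 ≈ 0.00421667, n = 120 months
Denominator: 1 − (1 + 0.0506/12)^(−120) = 0.396456
PMT = $148,271.53 × (0.0506/12) / 0.396456
PMT = $1,577.00 per month

PMT = PV × r / (1-(1+r)^(-n)) = $1,577.00/month


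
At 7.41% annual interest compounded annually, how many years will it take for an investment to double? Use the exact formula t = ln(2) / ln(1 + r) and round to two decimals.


Doubling condition: (1 + r)^t = 2
Take ln of both sides: t × ln(1 + r) = ln(2)
t = ln(2) / ln(1 + r)
t = 0.693147 / 0.071483
t = 9.70

t = ln(2) / ln(1 + r) = 9.70 years


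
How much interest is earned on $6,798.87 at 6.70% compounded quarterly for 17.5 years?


Compound interest earned = final amount − principal.
A = P(1 + r/n)^(nt) = $6,798.87 × (1 + 0.067/4)^(4 × 17.5) = $21,748.51
Interest = A − P = $21,748.51 − $6,798.87 = $14,949.64

Interest = A - P = $14,949.64


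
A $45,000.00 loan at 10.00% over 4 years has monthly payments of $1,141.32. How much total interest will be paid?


Total paid over the life of the loan = PMT × n.
Total paid = $1,141.32 × 48 = $54,783.36
Total interest = total paid − principal = $54,783.36 − $45,000.00 = $9,783.36

Total interest = (PMT × n) - PV = $9,783.36


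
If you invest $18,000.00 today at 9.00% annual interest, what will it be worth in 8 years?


Future value formula: FV = PV × (1 + r)^t
FV = $18,000.00 × (1 + 0.09)^8
FV = $18,000.00 × 1.992563
FV = $35,866.13

FV = PV × (1 + r)^t = $35,866.13


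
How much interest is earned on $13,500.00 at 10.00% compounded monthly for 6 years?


Compound interest earned = final amount − principal.
A = P(1 + r/n)^(nt) = $13,500.00 × (1 + 0.1/12)^(12 × 6) = $24,537.52
Interest = A − P = $24,537.52 − $13,500.00 = $11,037.52

Interest = A - P = $11,037.52


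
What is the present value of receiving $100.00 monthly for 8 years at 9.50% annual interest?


Present value of an ordinary annuity: PV = PMT × (1 − (1 + r)^(−n)) / r
Monthly rate r = 0.095/12 ≈ 0.00791667, n = 96
PV = $100.00 × (1 − (1 + 0.095/12)^(−96)) / (0.095/12)
PV = $100.00 × 67.065090
PV = $6,706.51

PV = PMT × (1-(1+r)^(-n))/r = $6,706.51


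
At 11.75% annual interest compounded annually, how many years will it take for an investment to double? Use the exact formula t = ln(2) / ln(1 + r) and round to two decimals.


Doubling condition: (1 + r)^t = 2
Take ln of both sides: t × ln(1 + r) = ln(2)
t = ln(2) / ln(1 + r)
t = 0.693147 / 0.111094
t = 6.24

t = ln(2) / ln(1 + r) = 6.24 years


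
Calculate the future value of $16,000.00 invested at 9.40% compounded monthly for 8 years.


Compound interest formula: A = P(1 + r/n)^(nt)
A = $16,000.00 × (1 + 0.094/12)^(12 × 8)
Growth factor: (1 + 0.094/12)^96 = 2.115032
A = $16,000.00 × 2.115032
A = $33,840.51

A = P(1 + r/n)^(nt) = $33,840.51


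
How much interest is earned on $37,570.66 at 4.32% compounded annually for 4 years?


Compound interest earned = final amount − principal.
A = P(1 + r/n)^(nt) = $37,570.66 × (1 + 0.0432/1)^(1 × 4) = $44,495.81
Interest = A − P = $44,495.81 − $37,570.66 = $6,925.15

Interest = A - P = $6,925.15


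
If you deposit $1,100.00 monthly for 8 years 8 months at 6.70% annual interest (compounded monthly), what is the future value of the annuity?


Future value of an ordinary annuity: FV = PMT × ((1 + r)^n − 1) / r
Monthly rate r = 0.067/12 ≈ 0.00558333, n = 104
FV = $1,100.00 × ((1 + 0.067/12)^104 − 1) / (0.067/12)
FV = $1,100.00 × 140.479780
FV = $154,527.76

FV = PMT × ((1+r)^n - 1)/r = $154,527.76


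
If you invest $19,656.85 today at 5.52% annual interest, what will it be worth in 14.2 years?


Future value formula: FV = PV × (1 + r)^t
FV = $19,656.85 × (1 + 0.0552)^14.2
FV = $19,656.85 × 2.1446376
FV = $42,156.82

FV = PV × (1 + r)^t = $42,156.82


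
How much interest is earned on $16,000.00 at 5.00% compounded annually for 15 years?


Compound interest earned = final amount − principal.
A = P(1 + r/n)^(nt) = $16,000.00 × (1 + 0.05/1)^(1 × 15) = $33,262.85
Interest = A − P = $33,262.85 − $16,000.00 = $17,262.85

Interest = A - P = $17,262.85


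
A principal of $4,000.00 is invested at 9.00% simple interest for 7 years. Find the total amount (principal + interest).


Total amount formula: A = P(1 + rt) = P + P·r·t
Interest: I = P × r × t = $4,000.00 × 0.09 × 7 = $2,520.00
A = P + I = $4,000.00 + $2,520.00 = $6,520.00

A = P + I = P(1 + rt) = $6,520.00


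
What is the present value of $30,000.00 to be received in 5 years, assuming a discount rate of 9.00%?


Present value formula: PV = FV / (1 + r)^t
PV = $30,000.00 / (1 + 0.09)^5
PV = $30,000.00 / 1.538624
PV = $19,497.94

PV = FV / (1 + r)^t = $19,497.94


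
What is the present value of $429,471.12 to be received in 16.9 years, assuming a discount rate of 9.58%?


Present value formula: PV = FV / (1 + r)^t
PV = $429,471.12 / (1 + 0.0958)^16.9
PV = $429,471.12 / 4.6930902
PV = $91,511.37

PV = FV / (1 + r)^t = $91,511.37


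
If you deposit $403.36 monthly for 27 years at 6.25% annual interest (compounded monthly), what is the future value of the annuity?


Future value of an ordinary annuity: FV = PMT × ((1 + r)^n − 1) / r
Monthly rate r = 0.0625/12 ≈ 0.00520833, n = 324
FV = $403.36 × ((1 + 0.0625/12)^324 − 1) / (0.0625/12)
FV = $403.36 × 841.406639
FV = $339,389.78

FV = PMT × ((1+r)^n - 1)/r = $339,389.78


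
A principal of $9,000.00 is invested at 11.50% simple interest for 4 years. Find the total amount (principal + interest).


Total amount formula: A = P(1 + rt) = P + P·r·t
Interest: I = P × r × t = $9,000.00 × 0.115 × 4 = $4,140.00
A = P + I = $9,000.00 + $4,140.00 = $13,140.00

A = P + I = P(1 + rt) = $13,140.00


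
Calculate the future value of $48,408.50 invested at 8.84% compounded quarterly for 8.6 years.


Compound interest formula: A = P(1 + r/n)^(nt)
A = $48,408.50 × (1 + 0.0884/4)^(4 × 8.6)
Growth factor: (1 + 0.0884/4)^34.4 = 2.1211557
A = $48,408.50 × 2.1211557
A = $102,681.97

A = P(1 + r/n)^(nt) = $102,681.97


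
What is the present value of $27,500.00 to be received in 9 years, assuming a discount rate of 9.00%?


Present value formula: PV = FV / (1 + r)^t
PV = $27,500.00 / (1 + 0.09)^9
PV = $27,500.00 / 2.1718933
PV = $12,661.76

PV = FV / (1 + r)^t = $12,661.76


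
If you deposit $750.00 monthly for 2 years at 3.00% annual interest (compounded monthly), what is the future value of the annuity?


Future value of an ordinary annuity: FV = PMT × ((1 + r)^n − 1) / r
Monthly rate r = 0.03/12 = 0.0025, n = 24
FV = $750.00 × ((1 + 0.03/12)^24 − 1) / (0.03/12)
FV = $750.00 × 24.702818
FV = $18,527.11

FV = PMT × ((1+r)^n - 1)/r = $18,527.11


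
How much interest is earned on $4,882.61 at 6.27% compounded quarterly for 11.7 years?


Compound interest earned = final amount − principal.
A = P(1 + r/n)^(nt) = $4,882.61 × (1 + 0.0627/4)^(4 × 11.7) = $10,110.55
Interest = A − P = $10,110.55 − $4,882.61 = $5,227.94

Interest = A - P = $5,227.94


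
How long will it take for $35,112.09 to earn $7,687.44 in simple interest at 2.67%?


Rearrange the simple interest formula for t:
I = P × r × t  ⇒  t = I / (P × r)
t = $7,687.44 / ($35,112.09 × 0.0267)
t = 8.2

t = I/(P×r) = 8.2 years


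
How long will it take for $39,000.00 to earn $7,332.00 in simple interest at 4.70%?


Rearrange the simple interest formula for t:
I = P × r × t  ⇒  t = I / (P × r)
t = $7,332.00 / ($39,000.00 × 0.047)
t = 4

t = I/(P×r) = 4 years


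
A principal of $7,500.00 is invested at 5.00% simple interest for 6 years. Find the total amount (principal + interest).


Total amount formula: A = P(1 + rt) = P + P·r·t
Interest: I = P × r × t = $7,500.00 × 0.05 × 6 = $2,250.00
A = P + I = $7,500.00 + $2,250.00 = $9,750.00

A = P + I = P(1 + rt) = $9,750.00


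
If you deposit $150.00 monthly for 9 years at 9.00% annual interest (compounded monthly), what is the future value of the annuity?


Future value of an ordinary annuity: FV = PMT × ((1 + r)^n − 1) / r
Monthly rate r = 0.09/12 = 0.0075, n = 108
FV = $150.00 × ((1 + 0.09/12)^108 − 1) / (0.09/12)
FV = $150.00 × 165.483223
FV = $24,822.48

FV = PMT × ((1+r)^n - 1)/r = $24,822.48


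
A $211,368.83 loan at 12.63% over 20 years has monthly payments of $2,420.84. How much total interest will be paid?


Total paid over the life of the loan = PMT × n.
Total paid = $2,420.84 × 240 = $581,001.60
Total interest = total paid − principal = $581,001.60 − $211,368.83 = $369,632.77

Total interest = (PMT × n) - PV = $369,632.77


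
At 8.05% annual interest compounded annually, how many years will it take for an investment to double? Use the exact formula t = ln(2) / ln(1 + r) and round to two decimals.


Doubling condition: (1 + r)^t = 2
Take ln of both sides: t × ln(1 + r) = ln(2)
t = ln(2) / ln(1 + r)
t = 0.693147 / 0.077424
t = 8.95

t = ln(2) / ln(1 + r) = 8.95 years


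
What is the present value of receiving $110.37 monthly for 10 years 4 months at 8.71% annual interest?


Present value of an ordinary annuity: PV = PMT × (1 − (1 + r)^(−n)) / r
Monthly rate r = 0.0871/12 ≈ 0.00725833, n = 124
PV = $110.37 × (1 − (1 + 0.0871/12)^(−124)) / (0.0871/12)
PV = $110.37 × 81.577980
PV = $9,003.76

PV = PMT × (1-(1+r)^(-n))/r = $9,003.76


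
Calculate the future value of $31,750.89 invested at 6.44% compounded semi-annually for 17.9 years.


Compound interest formula: A = P(1 + r/n)^(nt)
A = $31,750.89 × (1 + 0.0644/2)^(2 × 17.9)
Growth factor: (1 + 0.0644/2)^35.8 = 3.109897
A = $31,750.89 × 3.109897
A = $98,742.00

A = P(1 + r/n)^(nt) = $98,742.00


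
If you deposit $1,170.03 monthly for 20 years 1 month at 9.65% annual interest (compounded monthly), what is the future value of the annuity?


Future value of an ordinary annuity: FV = PMT × ((1 + r)^n − 1) / r
Monthly rate r = 0.0965/12 ≈ 0.00804167, n = 241
FV = $1,170.03 × ((1 + 0.0965/12)^241 − 1) / (0.0965/12)
FV = $1,170.03 × 732.623375
FV = $857,191.33

FV = PMT × ((1+r)^n - 1)/r = $857,191.33


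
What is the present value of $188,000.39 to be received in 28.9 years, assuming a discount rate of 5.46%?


Present value formula: PV = FV / (1 + r)^t
PV = $188,000.39 / (1 + 0.0546)^28.9
PV = $188,000.39 / 4.647683
PV = $40,450.35

PV = FV / (1 + r)^t = $40,450.35


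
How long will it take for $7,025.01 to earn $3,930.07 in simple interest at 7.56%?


Rearrange the simple interest formula for t:
I = P × r × t  ⇒  t = I / (P × r)
t = $3,930.07 / ($7,025.01 × 0.0756)
t = 7.4

t = I/(P×r) = 7.4 years


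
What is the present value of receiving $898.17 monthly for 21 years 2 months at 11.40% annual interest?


Present value of an ordinary annuity: PV = PMT × (1 − (1 + r)^(−n)) / r
Monthly rate r = 0.114/12 = 0.0095, n = 254
PV = $898.17 × (1 − (1 + 0.114/12)^(−254)) / (0.114/12)
PV = $898.17 × 95.729265
PV = $85,981.15

PV = PMT × (1-(1+r)^(-n))/r = $85,981.15


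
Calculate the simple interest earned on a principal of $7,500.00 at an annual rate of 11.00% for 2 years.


Simple interest formula: I = P × r × t
I = $7,500.00 × 0.11 × 2
I = $1,650.00

I = P × r × t = $1,650.00


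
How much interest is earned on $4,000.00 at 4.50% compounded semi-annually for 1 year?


Compound interest earned = final amount − principal.
A = P(1 + r/n)^(nt) = $4,000.00 × (1 + 0.045/2)^(2 × 1) = $4,182.02
Interest = A − P = $4,182.02 − $4,000.00 = $182.02

Interest = A - P = $182.02


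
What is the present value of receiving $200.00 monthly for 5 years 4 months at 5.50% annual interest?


Present value of an ordinary annuity: PV = PMT × (1 − (1 + r)^(−n)) / r
Monthly rate r = 0.055/12 ≈ 0.00458333, n = 64
PV = $200.00 × (1 − (1 + 0.055/12)^(−64)) / (0.055/12)
PV = $200.00 × 55.358515
PV = $11,071.70

PV = PMT × (1-(1+r)^(-n))/r = $11,071.70


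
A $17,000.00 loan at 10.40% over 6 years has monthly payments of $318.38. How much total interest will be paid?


Total paid over the life of the loan = PMT × n.
Total paid = $318.38 × 72 = $22,923.36
Total interest = total paid − principal = $22,923.36 − $17,000.00 = $5,923.36

Total interest = (PMT × n) - PV = $5,923.36


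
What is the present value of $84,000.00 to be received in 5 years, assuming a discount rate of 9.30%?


Present value formula: PV = FV / (1 + r)^t
PV = $84,000.00 / (1 + 0.093)^5
PV = $84,000.00 / 1.5599146
PV = $53,849.10

PV = FV / (1 + r)^t = $53,849.10


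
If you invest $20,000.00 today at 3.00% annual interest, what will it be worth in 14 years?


Future value formula: FV = PV × (1 + r)^t
FV = $20,000.00 × (1 + 0.03)^14
FV = $20,000.00 × 1.5125897
FV = $30,251.79

FV = PV × (1 + r)^t = $30,251.79


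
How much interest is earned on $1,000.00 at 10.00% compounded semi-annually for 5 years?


Compound interest earned = final amount − principal.
A = P(1 + r/n)^(nt) = $1,000.00 × (1 + 0.1/2)^(2 × 5) = $1,628.89
Interest = A − P = $1,628.89 − $1,000.00 = $628.89

Interest = A - P = $628.89


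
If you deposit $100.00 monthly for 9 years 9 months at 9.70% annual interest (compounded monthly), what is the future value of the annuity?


Future value of an ordinary annuity: FV = PMT × ((1 + r)^n − 1) / r
Monthly rate r = 0.097/12 ≈ 0.00808333, n = 117
FV = $100.00 × ((1 + 0.097/12)^117 − 1) / (0.097/12)
FV = $100.00 × 193.604944
FV = $19,360.49

FV = PMT × ((1+r)^n - 1)/r = $19,360.49


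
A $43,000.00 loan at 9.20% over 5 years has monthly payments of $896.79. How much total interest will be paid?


Total paid over the life of the loan = PMT × n.
Total paid = $896.79 × 60 = $53,807.40
Total interest = total paid − principal = $53,807.40 − $43,000.00 = $10,807.40

Total interest = (PMT × n) - PV = $10,807.40


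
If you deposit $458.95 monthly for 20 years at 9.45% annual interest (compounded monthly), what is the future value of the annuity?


Future value of an ordinary annuity: FV = PMT × ((1 + r)^n − 1) / r
Monthly rate r = 0.0945/12 = 0.007875, n = 240
FV = $458.95 × ((1 + 0.0945/12)^240 − 1) / (0.0945/12)
FV = $458.95 × 707.370947
FV = $324,647.90

FV = PMT × ((1+r)^n - 1)/r = $324,647.90


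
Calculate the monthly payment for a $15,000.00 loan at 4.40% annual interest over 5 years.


Loan payment formula: PMT = PV × r / (1 − (1 + r)^(−n))
Monthly rate r = 0.044/12 ≈ 0.00366667, n = 60 months
Denominator: 1 − (1 + 0.044/12)^(−60) = 0.197158
PMT = $15,000.00 × (0.044/12) / 0.197158
PMT = $278.96 per month

PMT = PV × r / (1-(1+r)^(-n)) = $278.96/month


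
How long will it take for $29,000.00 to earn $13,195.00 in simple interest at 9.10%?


Rearrange the simple interest formula for t:
I = P × r × t  ⇒  t = I / (P × r)
t = $13,195.00 / ($29,000.00 × 0.091)
t = 5

t = I/(P×r) = 5 years


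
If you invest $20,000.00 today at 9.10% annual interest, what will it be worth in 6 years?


Future value formula: FV = PV × (1 + r)^t
FV = $20,000.00 × (1 + 0.091)^6
FV = $20,000.00 × 1.686353
FV = $33,727.06

FV = PV × (1 + r)^t = $33,727.06


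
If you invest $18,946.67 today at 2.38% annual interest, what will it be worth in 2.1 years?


Future value formula: FV = PV × (1 + r)^t
FV = $18,946.67 × (1 + 0.0238)^2.1
FV = $18,946.67 × 1.050635
FV = $19,906.03

FV = PV × (1 + r)^t = $19,906.03


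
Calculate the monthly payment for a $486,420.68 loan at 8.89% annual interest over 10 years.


Loan payment formula: PMT = PV × r / (1 − (1 + r)^(−n))
Monthly rate r = 0.0889/12 ≈ 0.00740833, n = 120 months
Denominator: 1 − (1 + 0.0889/12)^(−120) = 0.587584
PMT = $486,420.68 × (0.0889/12) / 0.587584
PMT = $6,132.85 per month

PMT = PV × r / (1-(1+r)^(-n)) = $6,132.85/month


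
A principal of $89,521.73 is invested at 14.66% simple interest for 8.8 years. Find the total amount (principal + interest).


Total amount formula: A = P(1 + rt) = P + P·r·t
Interest: I = P × r × t = $89,521.73 × 0.1466 × 8.8 = $115,490.19
A = P + I = $89,521.73 + $115,490.19 = $205,011.92

A = P + I = P(1 + rt) = $205,011.92


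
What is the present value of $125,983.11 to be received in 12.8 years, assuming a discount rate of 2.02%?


Present value formula: PV = FV / (1 + r)^t
PV = $125,983.11 / (1 + 0.0202)^12.8
PV = $125,983.11 / 1.291731
PV = $97,530.45

PV = FV / (1 + r)^t = $97,530.45


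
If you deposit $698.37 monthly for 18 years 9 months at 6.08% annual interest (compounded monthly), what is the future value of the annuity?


Future value of an ordinary annuity: FV = PMT × ((1 + r)^n − 1) / r
Monthly rate r = 0.0608/12 ≈ 0.00506667, n = 225
FV = $698.37 × ((1 + 0.0608/12)^225 − 1) / (0.0608/12)
FV = $698.37 × 417.983207
FV = $291,906.93

FV = PMT × ((1+r)^n - 1)/r = $291,906.93


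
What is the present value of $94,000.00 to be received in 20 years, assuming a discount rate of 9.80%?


Present value formula: PV = FV / (1 + r)^t
PV = $94,000.00 / (1 + 0.098)^20
PV = $94,000.00 / 6.487043
PV = $14,490.42

PV = FV / (1 + r)^t = $14,490.42


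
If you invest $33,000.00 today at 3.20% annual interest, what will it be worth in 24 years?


Future value formula: FV = PV × (1 + r)^t
FV = $33,000.00 × (1 + 0.032)^24
FV = $33,000.00 × 2.129672
FV = $70,279.18

FV = PV × (1 + r)^t = $70,279.18


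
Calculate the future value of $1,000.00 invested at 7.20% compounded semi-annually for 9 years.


Compound interest formula: A = P(1 + r/n)^(nt)
A = $1,000.00 × (1 + 0.072/2)^(2 × 9)
Growth factor: (1 + 0.072/2)^18 = 1.890060
A = $1,000.00 × 1.890060
A = $1,890.06

A = P(1 + r/n)^(nt) = $1,890.06


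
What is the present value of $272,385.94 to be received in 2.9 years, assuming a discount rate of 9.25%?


Present value formula: PV = FV / (1 + r)^t
PV = $272,385.94 / (1 + 0.0925)^2.9
PV = $272,385.94 / 1.2924751
PV = $210,747.53

PV = FV / (1 + r)^t = $210,747.53


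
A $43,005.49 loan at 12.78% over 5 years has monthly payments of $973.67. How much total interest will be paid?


Total paid over the life of the loan = PMT × n.
Total paid = $973.67 × 60 = $58,420.20
Total interest = total paid − principal = $58,420.20 − $43,005.49 = $15,414.71

Total interest = (PMT × n) - PV = $15,414.71


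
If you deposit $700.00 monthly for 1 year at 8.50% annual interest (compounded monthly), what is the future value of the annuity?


Future value of an ordinary annuity: FV = PMT × ((1 + r)^n − 1) / r
Monthly rate r = 0.085/12 ≈ 0.00708333, n = 12
FV = $700.00 × ((1 + 0.085/12)^12 − 1) / (0.085/12)
FV = $700.00 × 12.478716
FV = $8,735.10

FV = PMT × ((1+r)^n - 1)/r = $8,735.10


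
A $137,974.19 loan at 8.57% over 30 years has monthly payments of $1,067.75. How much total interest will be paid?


Total paid over the life of the loan = PMT × n.
Total paid = $1,067.75 × 360 = $384,390.00
Total interest = total paid − principal = $384,390.00 − $137,974.19 = $246,415.81

Total interest = (PMT × n) - PV = $246,415.81


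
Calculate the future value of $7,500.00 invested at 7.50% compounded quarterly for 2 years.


Compound interest formula: A = P(1 + r/n)^(nt)
A = $7,500.00 × (1 + 0.075/4)^(4 × 2)
Growth factor: (1 + 0.075/4)^8 = 1.1602217
A = $7,500.00 × 1.1602217
A = $8,701.66

A = P(1 + r/n)^(nt) = $8,701.66


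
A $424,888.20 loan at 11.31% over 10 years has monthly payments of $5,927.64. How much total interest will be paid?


Total paid over the life of the loan = PMT × n.
Total paid = $5,927.64 × 120 = $711,316.80
Total interest = total paid − principal = $711,316.80 − $424,888.20 = $286,428.60

Total interest = (PMT × n) - PV = $286,428.60


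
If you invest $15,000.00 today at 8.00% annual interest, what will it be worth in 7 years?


Future value formula: FV = PV × (1 + r)^t
FV = $15,000.00 × (1 + 0.08)^7
FV = $15,000.00 × 1.713824
FV = $25,707.36

FV = PV × (1 + r)^t = $25,707.36


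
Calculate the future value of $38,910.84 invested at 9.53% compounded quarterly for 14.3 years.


Compound interest formula: A = P(1 + r/n)^(nt)
A = $38,910.84 × (1 + 0.0953/4)^(4 × 14.3)
Growth factor: (1 + 0.0953/4)^57.2 = 3.8451365
A = $38,910.84 × 3.8451365
A = $149,617.49

A = P(1 + r/n)^(nt) = $149,617.49


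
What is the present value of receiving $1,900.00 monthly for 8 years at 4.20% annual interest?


Present value of an ordinary annuity: PV = PMT × (1 − (1 + r)^(−n)) / r
Monthly rate r = 0.042/12 = 0.0035, n = 96
PV = $1,900.00 × (1 − (1 + 0.042/12)^(−96)) / (0.042/12)
PV = $1,900.00 × 81.416443
PV = $154,691.24

PV = PMT × (1-(1+r)^(-n))/r = $154,691.24


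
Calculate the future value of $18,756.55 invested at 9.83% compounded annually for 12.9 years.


Compound interest formula: A = P(1 + r/n)^(nt)
A = $18,756.55 × (1 + 0.0983/1)^(1 × 12.9)
Growth factor: (1 + 0.0983/1)^12.9 = 3.351974
A = $18,756.55 × 3.351974
A = $62,871.47

A = P(1 + r/n)^(nt) = $62,871.47


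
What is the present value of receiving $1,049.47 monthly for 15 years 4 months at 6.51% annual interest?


Present value of an ordinary annuity: PV = PMT × (1 − (1 + r)^(−n)) / r
Monthly rate r = 0.0651/12 = 0.005425, n = 184
PV = $1,049.47 × (1 − (1 + 0.0651/12)^(−184)) / (0.0651/12)
PV = $1,049.47 × 116.214223
PV = $121,963.34

PV = PMT × (1-(1+r)^(-n))/r = $121,963.34


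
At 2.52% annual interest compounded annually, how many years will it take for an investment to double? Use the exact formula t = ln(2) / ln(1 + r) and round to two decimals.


Doubling condition: (1 + r)^t = 2
Take ln of both sides: t × ln(1 + r) = ln(2)
t = ln(2) / ln(1 + r)
t = 0.693147 / 0.024888
t = 27.85

t = ln(2) / ln(1 + r) = 27.85 years


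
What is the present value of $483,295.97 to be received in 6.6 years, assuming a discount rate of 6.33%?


Present value formula: PV = FV / (1 + r)^t
PV = $483,295.97 / (1 + 0.0633)^6.6
PV = $483,295.97 / 1.4994375
PV = $322,318.18

PV = FV / (1 + r)^t = $322,318.18


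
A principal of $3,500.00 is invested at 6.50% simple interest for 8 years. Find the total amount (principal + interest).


Total amount formula: A = P(1 + rt) = P + P·r·t
Interest: I = P × r × t = $3,500.00 × 0.065 × 8 = $1,820.00
A = P + I = $3,500.00 + $1,820.00 = $5,320.00

A = P + I = P(1 + rt) = $5,320.00


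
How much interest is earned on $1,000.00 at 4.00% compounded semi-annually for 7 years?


Compound interest earned = final amount − principal.
A = P(1 + r/n)^(nt) = $1,000.00 × (1 + 0.04/2)^(2 × 7) = $1,319.48
Interest = A − P = $1,319.48 − $1,000.00 = $319.48

Interest = A - P = $319.48


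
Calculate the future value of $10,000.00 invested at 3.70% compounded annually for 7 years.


Compound interest formula: A = P(1 + r/n)^(nt)
A = $10,000.00 × (1 + 0.037/1)^(1 × 7)
Growth factor: (1 + 0.037/1)^7 = 1.289589
A = $10,000.00 × 1.289589
A = $12,895.89

A = P(1 + r/n)^(nt) = $12,895.89


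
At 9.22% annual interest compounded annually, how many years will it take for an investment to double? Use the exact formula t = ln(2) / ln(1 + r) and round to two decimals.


Doubling condition: (1 + r)^t = 2
Take ln of both sides: t × ln(1 + r) = ln(2)
t = ln(2) / ln(1 + r)
t = 0.693147 / 0.088194
t = 7.86

t = ln(2) / ln(1 + r) = 7.86 years


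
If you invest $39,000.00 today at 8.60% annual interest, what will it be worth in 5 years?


Future value formula: FV = PV × (1 + r)^t
FV = $39,000.00 × (1 + 0.086)^5
FV = $39,000.00 × 1.5105988
FV = $58,913.35

FV = PV × (1 + r)^t = $58,913.35


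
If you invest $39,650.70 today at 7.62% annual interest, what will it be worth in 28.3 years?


Future value formula: FV = PV × (1 + r)^t
FV = $39,650.70 × (1 + 0.0762)^28.3
FV = $39,650.70 × 7.99045578
FV = $316,827.16

FV = PV × (1 + r)^t = $316,827.16


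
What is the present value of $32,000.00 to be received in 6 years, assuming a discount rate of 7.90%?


Present value formula: PV = FV / (1 + r)^t
PV = $32,000.00 / (1 + 0.079)^6
PV = $32,000.00 / 1.578079
PV = $20,277.82

PV = FV / (1 + r)^t = $20,277.82


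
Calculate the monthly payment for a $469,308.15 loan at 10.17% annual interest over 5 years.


Loan payment formula: PMT = PV × r / (1 − (1 + r)^(−n))
Monthly rate r = 0.1017/12 = 0.008475, n = 60 months
Denominator: 1 − (1 + 0.1017/12)^(−60) = 0.397313
PMT = $469,308.15 × (0.1017/12) / 0.397313
PMT = $10,010.71 per month

PMT = PV × r / (1-(1+r)^(-n)) = $10,010.71/month


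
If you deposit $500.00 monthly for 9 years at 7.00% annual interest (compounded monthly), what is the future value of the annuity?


Future value of an ordinary annuity: FV = PMT × ((1 + r)^n − 1) / r
Monthly rate r = 0.07/12 ≈ 0.00583333, n = 108
FV = $500.00 × ((1 + 0.07/12)^108 − 1) / (0.07/12)
FV = $500.00 × 149.858909
FV = $74,929.45

FV = PMT × ((1+r)^n - 1)/r = $74,929.45


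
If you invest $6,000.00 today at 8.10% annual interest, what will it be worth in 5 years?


Future value formula: FV = PV × (1 + r)^t
FV = $6,000.00 × (1 + 0.081)^5
FV = $6,000.00 × 1.476143
FV = $8,856.86

FV = PV × (1 + r)^t = $8,856.86


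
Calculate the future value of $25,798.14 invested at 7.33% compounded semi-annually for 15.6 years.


Compound interest formula: A = P(1 + r/n)^(nt)
A = $25,798.14 × (1 + 0.0733/2)^(2 × 15.6)
Growth factor: (1 + 0.0733/2)^31.2 = 3.0741365
A = $25,798.14 × 3.0741365
A = $79,307.00

A = P(1 + r/n)^(nt) = $79,307.00


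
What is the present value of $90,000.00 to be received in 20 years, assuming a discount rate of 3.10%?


Present value formula: PV = FV / (1 + r)^t
PV = $90,000.00 / (1 + 0.031)^20
PV = $90,000.00 / 1.841507
PV = $48,873.02

PV = FV / (1 + r)^t = $48,873.02


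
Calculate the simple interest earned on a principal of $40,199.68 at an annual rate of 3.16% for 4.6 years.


Simple interest formula: I = P × r × t
I = $40,199.68 × 0.0316 × 4.6
I = $5,843.43

I = P × r × t = $5,843.43


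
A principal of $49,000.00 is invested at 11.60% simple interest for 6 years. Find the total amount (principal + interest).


Total amount formula: A = P(1 + rt) = P + P·r·t
Interest: I = P × r × t = $49,000.00 × 0.116 × 6 = $34,104.00
A = P + I = $49,000.00 + $34,104.00 = $83,104.00

A = P + I = P(1 + rt) = $83,104.00


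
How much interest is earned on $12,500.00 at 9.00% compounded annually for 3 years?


Compound interest earned = final amount − principal.
A = P(1 + r/n)^(nt) = $12,500.00 × (1 + 0.09/1)^(1 × 3) = $16,187.86
Interest = A − P = $16,187.86 − $12,500.00 = $3,687.86

Interest = A - P = $3,687.86


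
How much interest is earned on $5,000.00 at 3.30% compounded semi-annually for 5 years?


Compound interest earned = final amount − principal.
A = P(1 + r/n)^(nt) = $5,000.00 × (1 + 0.033/2)^(2 × 5) = $5,889.03
Interest = A − P = $5,889.03 − $5,000.00 = $889.03

Interest = A - P = $889.03


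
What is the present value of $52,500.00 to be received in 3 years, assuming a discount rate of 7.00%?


Present value formula: PV = FV / (1 + r)^t
PV = $52,500.00 / (1 + 0.07)^3
PV = $52,500.00 / 1.225043
PV = $42,855.64

PV = FV / (1 + r)^t = $42,855.64


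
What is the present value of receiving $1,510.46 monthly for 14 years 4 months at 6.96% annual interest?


Present value of an ordinary annuity: PV = PMT × (1 − (1 + r)^(−n)) / r
Monthly rate r = 0.0696/12 = 0.0058, n = 172
PV = $1,510.46 × (1 − (1 + 0.0696/12)^(−172)) / (0.0696/12)
PV = $1,510.46 × 108.650399
PV = $164,112.08

PV = PMT × (1-(1+r)^(-n))/r = $164,112.08


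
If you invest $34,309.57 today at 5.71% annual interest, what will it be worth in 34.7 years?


Future value formula: FV = PV × (1 + r)^t
FV = $34,309.57 × (1 + 0.0571)^34.7
FV = $34,309.57 × 6.8679595
FV = $235,636.74

FV = PV × (1 + r)^t = $235,636.74


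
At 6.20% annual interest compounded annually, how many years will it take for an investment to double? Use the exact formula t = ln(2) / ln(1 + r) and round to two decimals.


Doubling condition: (1 + r)^t = 2
Take ln of both sides: t × ln(1 + r) = ln(2)
t = ln(2) / ln(1 + r)
t = 0.693147 / 0.060154
t = 11.52

t = ln(2) / ln(1 + r) = 11.52 years


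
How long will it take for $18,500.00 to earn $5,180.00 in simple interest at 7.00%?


Rearrange the simple interest formula for t:
I = P × r × t  ⇒  t = I / (P × r)
t = $5,180.00 / ($18,500.00 × 0.07)
t = 4

t = I/(P×r) = 4 years


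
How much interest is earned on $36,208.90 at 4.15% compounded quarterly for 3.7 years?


Compound interest earned = final amount − principal.
A = P(1 + r/n)^(nt) = $36,208.90 × (1 + 0.0415/4)^(4 × 3.7) = $42,184.96
Interest = A − P = $42,184.96 − $36,208.90 = $5,976.06

Interest = A - P = $5,976.06


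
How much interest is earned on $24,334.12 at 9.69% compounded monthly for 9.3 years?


Compound interest earned = final amount − principal.
A = P(1 + r/n)^(nt) = $24,334.12 × (1 + 0.0969/12)^(12 × 9.3) = $59,705.88
Interest = A − P = $59,705.88 − $24,334.12 = $35,371.76

Interest = A - P = $35,371.76


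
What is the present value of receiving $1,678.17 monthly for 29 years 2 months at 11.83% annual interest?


Present value of an ordinary annuity: PV = PMT × (1 − (1 + r)^(−n)) / r
Monthly rate r = 0.1183/12 ≈ 0.00985833, n = 350
PV = $1,678.17 × (1 − (1 + 0.1183/12)^(−350)) / (0.1183/12)
PV = $1,678.17 × 98.163333
PV = $164,734.76

PV = PMT × (1-(1+r)^(-n))/r = $164,734.76


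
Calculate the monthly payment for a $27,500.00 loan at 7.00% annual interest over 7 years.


Loan payment formula: PMT = PV × r / (1 − (1 + r)^(−n))
Monthly rate r = 0.07/12 ≈ 0.00583333, n = 84 months
Denominator: 1 − (1 + 0.07/12)^(−84) = 0.386501
PMT = $27,500.00 × (0.07/12) / 0.386501
PMT = $415.05 per month

PMT = PV × r / (1-(1+r)^(-n)) = $415.05/month


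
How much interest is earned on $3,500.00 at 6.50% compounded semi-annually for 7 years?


Compound interest earned = final amount − principal.
A = P(1 + r/n)^(nt) = $3,500.00 × (1 + 0.065/2)^(2 × 7) = $5,476.83
Interest = A − P = $5,476.83 − $3,500.00 = $1,976.83

Interest = A - P = $1,976.83


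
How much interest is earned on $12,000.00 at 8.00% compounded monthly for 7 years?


Compound interest earned = final amount − principal.
A = P(1 + r/n)^(nt) = $12,000.00 × (1 + 0.08/12)^(12 × 7) = $20,969.06
Interest = A − P = $20,969.06 − $12,000.00 = $8,969.06

Interest = A - P = $8,969.06


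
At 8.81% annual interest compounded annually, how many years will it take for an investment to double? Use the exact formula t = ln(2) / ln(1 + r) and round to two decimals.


Doubling condition: (1 + r)^t = 2
Take ln of both sides: t × ln(1 + r) = ln(2)
t = ln(2) / ln(1 + r)
t = 0.693147 / 0.084433
t = 8.21

t = ln(2) / ln(1 + r) = 8.21 years
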